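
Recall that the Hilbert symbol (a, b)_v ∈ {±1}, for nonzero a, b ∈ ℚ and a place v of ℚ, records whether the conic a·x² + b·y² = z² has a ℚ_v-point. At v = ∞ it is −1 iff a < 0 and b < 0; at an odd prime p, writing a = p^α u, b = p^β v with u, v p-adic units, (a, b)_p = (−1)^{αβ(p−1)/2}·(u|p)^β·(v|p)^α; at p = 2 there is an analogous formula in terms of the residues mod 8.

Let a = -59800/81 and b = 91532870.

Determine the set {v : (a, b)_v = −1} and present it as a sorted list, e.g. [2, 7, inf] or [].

[5, 11]

(a, b) ≡ (-598, 1430) mod (ℚ^×)²; places V = {2, 3, 5, 11, 13, 23, ∞}.
(a,b)_2: α=3, β=1; u≡5, v≡3 (mod 8); ε(u)ε(v)=0·1, αω(v)=3·1, βω(u)=1·1; sum ≡ 0  ⇒  +1.
(a,b)_∞: sgn(-598)=−, sgn(1430)=+, so +1.
(a,b)_3: α=-4, u≡2; β=0, v≡2 (mod 3); (2|3)=-1, (2|3)=-1; sign (−1)^0·-1^0·-1^-4 = +1.
(a,b)_11: α=0, u≡10; β=3, v≡9 (mod 11); (10|11)=-1, (9|11)=+1; sign (−1)^0·-1^3·+1^0 = -1.
(a,b)_13: α=1, u≡5; β=1, v≡8 (mod 13); (5|13)=-1, (8|13)=-1; sign (−1)^0·-1^1·-1^1 = +1.
(a,b)_23: α=1, u≡21; β=2, v≡1 (mod 23); (21|23)=-1, (1|23)=+1; sign (−1)^0·-1^2·+1^1 = +1.
(a,b)_5: α=2, u≡3; β=1, v≡4 (mod 5); (3|5)=-1, (4|5)=+1; sign (−1)^0·-1^1·+1^2 = -1.
|Ram(-598, 1430)| = 2, even; anisotropic at {5, 11}.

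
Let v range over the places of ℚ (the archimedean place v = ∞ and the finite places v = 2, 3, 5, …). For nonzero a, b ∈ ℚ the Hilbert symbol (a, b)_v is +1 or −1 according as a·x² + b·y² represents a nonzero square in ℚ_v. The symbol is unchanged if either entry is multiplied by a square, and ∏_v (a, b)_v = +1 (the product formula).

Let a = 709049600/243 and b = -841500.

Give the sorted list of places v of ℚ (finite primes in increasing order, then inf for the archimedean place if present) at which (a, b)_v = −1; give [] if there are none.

[5, 7, 11, 19]

Mod squares: a ≡ 6783, b ≡ -935. Check v ∈ {∞, 2, 3, 5, 7, 11, 17, 19}.
v=7: a=7^3·(≡6), b=7^0·(≡5) mod 7; (6|7)=-1, (5|7)=-1; (−1)^{3·0·3}·(-1)^0·(-1)^3 = -1.
v=5: a=5^2·(≡3), b=5^3·(≡3) mod 5; (3|5)=-1, (3|5)=-1; (−1)^{2·3·2}·(-1)^3·(-1)^2 = -1.
v=2: v_2(a)=8, v_2(b)=2; units ≡ 7, 1 (mod 8); ε·ε+αω+βω = 1·0+8·0+2·0 ≡ 0  ⇒  (a,b)_2 = +1.
v=11: a=11^0·(≡6), b=11^1·(≡5) mod 11; (6|11)=-1, (5|11)=+1; (−1)^{0·1·5}·(-1)^1·(+1)^0 = -1.
v=19: a=19^1·(≡8), b=19^0·(≡10) mod 19; (8|19)=-1, (10|19)=-1; (−1)^{1·0·9}·(-1)^0·(-1)^1 = -1.
v=17: a=17^1·(≡13), b=17^1·(≡4) mod 17; (13|17)=+1, (4|17)=+1; (−1)^{1·1·8}·(+1)^1·(+1)^1 = +1.
v=∞: 6783 > 0 and -935 < 0  ⇒  (a,b)_∞ = +1.
v=3: a=3^-5·(≡2), b=3^2·(≡1) mod 3; (2|3)=-1, (1|3)=+1; (−1)^{-5·2·1}·(-1)^2·(+1)^-5 = +1.
Ram(6783, -935) = {5, 7, 11, 19}; no ℚ_5-point on the conic.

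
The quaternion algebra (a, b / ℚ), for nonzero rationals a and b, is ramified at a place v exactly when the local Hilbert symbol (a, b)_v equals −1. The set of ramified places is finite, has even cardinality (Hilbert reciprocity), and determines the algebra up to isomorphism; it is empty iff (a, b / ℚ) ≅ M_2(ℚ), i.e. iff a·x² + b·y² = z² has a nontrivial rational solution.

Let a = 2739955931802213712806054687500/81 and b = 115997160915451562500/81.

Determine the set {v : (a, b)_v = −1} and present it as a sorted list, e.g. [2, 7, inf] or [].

[13, 23, 29, 37]

Mod squares: a ≡ 1964315, b ≡ 481. Check v ∈ {∞, 2, 3, 5, 13, 19, 23, 29, 31, 37}.
v=31: a=31^3·(≡16), b=31^2·(≡5) mod 31; (16|31)=+1, (5|31)=+1; (−1)^{3·2·15}·(+1)^2·(+1)^3 = +1.
v=23: a=23^3·(≡8), b=23^2·(≡15) mod 23; (8|23)=+1, (15|23)=-1; (−1)^{3·2·11}·(+1)^2·(-1)^3 = -1.
v=37: a=37^2·(≡18), b=37^1·(≡2) mod 37; (18|37)=-1, (2|37)=-1; (−1)^{2·1·18}·(-1)^1·(-1)^2 = -1.
v=13: a=13^2·(≡8), b=13^1·(≡2) mod 13; (8|13)=-1, (2|13)=-1; (−1)^{2·1·6}·(-1)^1·(-1)^2 = -1.
v=∞: 1964315 > 0 and 481 > 0  ⇒  (a,b)_∞ = +1.
v=29: a=29^3·(≡23), b=29^2·(≡27) mod 29; (23|29)=+1, (27|29)=-1; (−1)^{3·2·14}·(+1)^2·(-1)^3 = -1.
v=3: a=3^-4·(≡2), b=3^-4·(≡1) mod 3; (2|3)=-1, (1|3)=+1; (−1)^{-4·-4·1}·(-1)^-4·(+1)^-4 = +1.
v=2: v_2(a)=2, v_2(b)=2; units ≡ 3, 1 (mod 8); ε·ε+αω+βω = 1·0+2·0+2·1 ≡ 0  ⇒  (a,b)_2 = +1.
v=5: a=5^11·(≡3), b=5^8·(≡1) mod 5; (3|5)=-1, (1|5)=+1; (−1)^{11·8·2}·(-1)^8·(+1)^11 = +1.
v=19: a=19^3·(≡16), b=19^2·(≡5) mod 19; (16|19)=+1, (5|19)=+1; (−1)^{3·2·9}·(+1)^2·(+1)^3 = +1.
Ram(1964315, 481) = {13, 23, 29, 37}; no ℚ_13-point on the conic.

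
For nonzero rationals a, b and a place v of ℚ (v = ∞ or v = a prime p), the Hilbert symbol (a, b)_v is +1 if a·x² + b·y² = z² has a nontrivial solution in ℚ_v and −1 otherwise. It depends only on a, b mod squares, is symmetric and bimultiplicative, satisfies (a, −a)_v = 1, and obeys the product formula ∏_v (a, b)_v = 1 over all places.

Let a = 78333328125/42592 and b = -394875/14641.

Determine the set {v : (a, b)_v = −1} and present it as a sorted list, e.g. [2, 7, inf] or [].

[2, 13]

Mod squares: a ≡ 286, b ≡ -195. Check v ∈ {∞, 2, 3, 5, 11, 13, 23}.
v=∞: 286 > 0 and -195 < 0  ⇒  (a,b)_∞ = +1.
v=11: a=11^-3·(≡3), b=11^-4·(≡3) mod 11; (3|11)=+1, (3|11)=+1; (−1)^{-3·-4·5}·(+1)^-4·(+1)^-3 = +1.
v=23: a=23^2·(≡21), b=23^0·(≡8) mod 23; (21|23)=-1, (8|23)=+1; (−1)^{2·0·11}·(-1)^0·(+1)^2 = +1.
v=13: a=13^1·(≡1), b=13^1·(≡2) mod 13; (1|13)=+1, (2|13)=-1; (−1)^{1·1·6}·(+1)^1·(-1)^1 = -1.
v=3: a=3^6·(≡1), b=3^5·(≡1) mod 3; (1|3)=+1, (1|3)=+1; (−1)^{6·5·1}·(+1)^5·(+1)^6 = +1.
v=5: a=5^6·(≡4), b=5^3·(≡1) mod 5; (4|5)=+1, (1|5)=+1; (−1)^{6·3·2}·(+1)^3·(+1)^6 = +1.
v=2: v_2(a)=-5, v_2(b)=0; units ≡ 7, 5 (mod 8); ε·ε+αω+βω = 1·0+-5·1+0·0 ≡ 1  ⇒  (a,b)_2 = -1.
Ram(286, -195) = {2, 13}; no ℚ_2-point on the conic.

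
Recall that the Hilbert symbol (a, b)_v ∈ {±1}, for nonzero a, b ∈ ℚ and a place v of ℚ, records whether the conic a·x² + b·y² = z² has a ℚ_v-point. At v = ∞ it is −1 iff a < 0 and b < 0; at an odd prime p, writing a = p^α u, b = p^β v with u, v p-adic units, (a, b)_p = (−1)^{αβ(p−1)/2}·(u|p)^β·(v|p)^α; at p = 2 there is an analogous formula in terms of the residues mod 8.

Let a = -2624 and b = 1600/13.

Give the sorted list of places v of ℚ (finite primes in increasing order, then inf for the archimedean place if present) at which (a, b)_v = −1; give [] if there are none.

(a, b) ≡ (-41, 13) mod (ℚ^×)²; places V = {2, 5, 13, 41, ∞}.
(a,b)_5: α=0, u≡1; β=2, v≡3 (mod 5); (1|5)=+1, (3|5)=-1; sign (−1)^0·+1^2·-1^0 = +1.
(a,b)_2: α=6, β=6; u≡7, v≡5 (mod 8); ε(u)ε(v)=1·0, αω(v)=6·1, βω(u)=6·0; sum ≡ 0  ⇒  +1.
(a,b)_13: α=0, u≡2; β=-1, v≡1 (mod 13); (2|13)=-1, (1|13)=+1; sign (−1)^0·-1^-1·+1^0 = -1.
(a,b)_∞: sgn(-41)=−, sgn(13)=+, so +1.
(a,b)_41: α=1, u≡18; β=0, v≡19 (mod 41); (18|41)=+1, (19|41)=-1; sign (−1)^0·+1^0·-1^1 = -1.
|Ram(-41, 13)| = 2, even; anisotropic at {13, 41}.

[13, 41]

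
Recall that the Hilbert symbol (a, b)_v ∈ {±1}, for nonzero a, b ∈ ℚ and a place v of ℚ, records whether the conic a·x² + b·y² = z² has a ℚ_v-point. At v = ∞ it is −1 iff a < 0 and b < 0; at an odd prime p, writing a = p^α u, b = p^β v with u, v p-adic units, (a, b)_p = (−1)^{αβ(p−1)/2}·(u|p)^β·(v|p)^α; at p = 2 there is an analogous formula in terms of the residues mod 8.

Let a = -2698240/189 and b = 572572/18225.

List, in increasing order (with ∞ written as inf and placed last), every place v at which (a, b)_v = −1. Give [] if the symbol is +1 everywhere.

[5, 17]

Mod squares: a ≡ -55335, b ≡ 7. Check v ∈ {∞, 2, 3, 5, 7, 11, 13, 17, 31}.
v=31: a=31^1·(≡13), b=31^0·(≡20) mod 31; (13|31)=-1, (20|31)=+1; (−1)^{1·0·15}·(-1)^0·(+1)^1 = +1.
v=11: a=11^0·(≡8), b=11^2·(≡10) mod 11; (8|11)=-1, (10|11)=-1; (−1)^{0·2·5}·(-1)^2·(-1)^0 = +1.
v=17: a=17^1·(≡13), b=17^0·(≡12) mod 17; (13|17)=+1, (12|17)=-1; (−1)^{1·0·8}·(+1)^0·(-1)^1 = -1.
v=5: a=5^1·(≡3), b=5^-2·(≡3) mod 5; (3|5)=-1, (3|5)=-1; (−1)^{1·-2·2}·(-1)^-2·(-1)^1 = -1.
v=∞: -55335 < 0 and 7 > 0  ⇒  (a,b)_∞ = +1.
v=13: a=13^0·(≡2), b=13^2·(≡5) mod 13; (2|13)=-1, (5|13)=-1; (−1)^{0·2·6}·(-1)^2·(-1)^0 = +1.
v=7: a=7^-1·(≡6), b=7^1·(≡2) mod 7; (6|7)=-1, (2|7)=+1; (−1)^{-1·1·3}·(-1)^1·(+1)^-1 = +1.
v=2: v_2(a)=10, v_2(b)=2; units ≡ 1, 7 (mod 8); ε·ε+αω+βω = 0·1+10·0+2·0 ≡ 0  ⇒  (a,b)_2 = +1.
v=3: a=3^-3·(≡2), b=3^-6·(≡1) mod 3; (2|3)=-1, (1|3)=+1; (−1)^{-3·-6·1}·(-1)^-6·(+1)^-3 = +1.
Ram(-55335, 7) = {5, 17}; no ℚ_5-point on the conic.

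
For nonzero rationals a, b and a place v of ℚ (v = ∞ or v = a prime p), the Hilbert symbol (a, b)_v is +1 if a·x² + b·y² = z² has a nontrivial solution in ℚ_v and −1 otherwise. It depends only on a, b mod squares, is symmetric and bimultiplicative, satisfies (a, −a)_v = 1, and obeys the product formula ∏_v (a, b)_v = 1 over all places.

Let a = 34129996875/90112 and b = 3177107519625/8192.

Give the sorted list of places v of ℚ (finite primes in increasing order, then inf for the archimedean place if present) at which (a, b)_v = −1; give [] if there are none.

[5, 17]

Mod squares: a ≡ 461890, b ≡ 130. Check v ∈ {∞, 2, 3, 5, 11, 13, 17, 19}.
v=∞: 461890 > 0 and 130 > 0  ⇒  (a,b)_∞ = +1.
v=13: a=13^1·(≡9), b=13^1·(≡12) mod 13; (9|13)=+1, (12|13)=+1; (−1)^{1·1·6}·(+1)^1·(+1)^1 = +1.
v=11: a=11^-1·(≡5), b=11^0·(≡9) mod 11; (5|11)=+1, (9|11)=+1; (−1)^{-1·0·5}·(+1)^0·(+1)^-1 = +1.
v=2: v_2(a)=-13, v_2(b)=-13; units ≡ 1, 1 (mod 8); ε·ε+αω+βω = 0·0+-13·0+-13·0 ≡ 0  ⇒  (a,b)_2 = +1.
v=19: a=19^1·(≡9), b=19^0·(≡9) mod 19; (9|19)=+1, (9|19)=+1; (−1)^{1·0·9}·(+1)^0·(+1)^1 = +1.
v=17: a=17^3·(≡1), b=17^6·(≡3) mod 17; (1|17)=+1, (3|17)=-1; (−1)^{3·6·8}·(+1)^6·(-1)^3 = -1.
v=3: a=3^2·(≡1), b=3^4·(≡1) mod 3; (1|3)=+1, (1|3)=+1; (−1)^{2·4·1}·(+1)^4·(+1)^2 = +1.
v=5: a=5^5·(≡2), b=5^3·(≡1) mod 5; (2|5)=-1, (1|5)=+1; (−1)^{5·3·2}·(-1)^3·(+1)^5 = -1.
(461890, 130 / ℚ) ramifies at {5, 17}: a division algebra.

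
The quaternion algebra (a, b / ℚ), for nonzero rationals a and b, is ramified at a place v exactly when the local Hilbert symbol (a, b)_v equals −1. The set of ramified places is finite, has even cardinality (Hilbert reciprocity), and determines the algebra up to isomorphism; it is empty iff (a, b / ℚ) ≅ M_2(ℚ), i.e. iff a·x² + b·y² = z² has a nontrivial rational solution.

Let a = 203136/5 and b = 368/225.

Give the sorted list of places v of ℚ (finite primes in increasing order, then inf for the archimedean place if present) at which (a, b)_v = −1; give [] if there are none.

Mod squares: a ≡ 30, b ≡ 23. Check v ∈ {∞, 2, 3, 5, 23}.
v=2: v_2(a)=7, v_2(b)=4; units ≡ 7, 7 (mod 8); ε·ε+αω+βω = 1·1+7·0+4·0 ≡ 1  ⇒  (a,b)_2 = -1.
v=3: a=3^1·(≡1), b=3^-2·(≡2) mod 3; (1|3)=+1, (2|3)=-1; (−1)^{1·-2·1}·(+1)^-2·(-1)^1 = -1.
v=23: a=23^2·(≡17), b=23^1·(≡6) mod 23; (17|23)=-1, (6|23)=+1; (−1)^{2·1·11}·(-1)^1·(+1)^2 = -1.
v=∞: 30 > 0 and 23 > 0  ⇒  (a,b)_∞ = +1.
v=5: a=5^-1·(≡1), b=5^-2·(≡2) mod 5; (1|5)=+1, (2|5)=-1; (−1)^{-1·-2·2}·(+1)^-2·(-1)^-1 = -1.
|Ram(30, 23)| = 4, even; anisotropic at {2, 3, 5, 23}.

[2, 3, 5, 23]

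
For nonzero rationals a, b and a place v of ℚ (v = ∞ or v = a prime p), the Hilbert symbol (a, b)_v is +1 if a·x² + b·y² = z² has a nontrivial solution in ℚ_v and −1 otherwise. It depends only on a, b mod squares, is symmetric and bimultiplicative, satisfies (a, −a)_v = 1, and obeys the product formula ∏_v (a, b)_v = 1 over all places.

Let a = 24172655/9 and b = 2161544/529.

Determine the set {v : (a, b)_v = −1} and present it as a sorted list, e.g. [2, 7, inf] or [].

[7, 13]

(a, b) ≡ (45695, 4466) mod (ℚ^×)²; places V = {2, 3, 5, 7, 11, 13, 19, 23, 29, 37, ∞}.
(a,b)_37: α=1, u≡13; β=0, v≡34 (mod 37); (13|37)=-1, (34|37)=+1; sign (−1)^0·-1^0·+1^1 = +1.
(a,b)_5: α=1, u≡4; β=0, v≡1 (mod 5); (4|5)=+1, (1|5)=+1; sign (−1)^0·+1^0·+1^1 = +1.
(a,b)_13: α=1, u≡5; β=0, v≡11 (mod 13); (5|13)=-1, (11|13)=-1; sign (−1)^0·-1^0·-1^1 = -1.
(a,b)_11: α=0, u≡5; β=3, v≡7 (mod 11); (5|11)=+1, (7|11)=-1; sign (−1)^0·+1^3·-1^0 = +1.
(a,b)_29: α=0, u≡22; β=1, v≡5 (mod 29); (22|29)=+1, (5|29)=+1; sign (−1)^0·+1^1·+1^0 = +1.
(a,b)_7: α=0, u≡5; β=1, v≡2 (mod 7); (5|7)=-1, (2|7)=+1; sign (−1)^0·-1^1·+1^0 = -1.
(a,b)_19: α=1, u≡9; β=0, v≡16 (mod 19); (9|19)=+1, (16|19)=+1; sign (−1)^0·+1^0·+1^1 = +1.
(a,b)_∞: sgn(45695)=+, sgn(4466)=+, so +1.
(a,b)_23: α=2, u≡7; β=-2, v≡4 (mod 23); (7|23)=-1, (4|23)=+1; sign (−1)^0·-1^-2·+1^2 = +1.
(a,b)_2: α=0, β=3; u≡7, v≡1 (mod 8); ε(u)ε(v)=1·0, αω(v)=0·0, βω(u)=3·0; sum ≡ 0  ⇒  +1.
(a,b)_3: α=-2, u≡2; β=0, v≡2 (mod 3); (2|3)=-1, (2|3)=-1; sign (−1)^0·-1^0·-1^-2 = +1.
(45695, 4466 / ℚ) ramifies at {7, 13}: a division algebra.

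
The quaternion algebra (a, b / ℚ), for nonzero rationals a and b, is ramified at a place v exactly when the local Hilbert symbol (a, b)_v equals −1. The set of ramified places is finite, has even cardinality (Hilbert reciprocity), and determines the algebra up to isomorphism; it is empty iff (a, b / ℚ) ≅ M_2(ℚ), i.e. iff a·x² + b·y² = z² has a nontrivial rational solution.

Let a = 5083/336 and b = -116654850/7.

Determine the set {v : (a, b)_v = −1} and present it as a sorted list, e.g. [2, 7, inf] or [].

Mod squares: a ≡ 106743, b ≡ -12558. Check v ∈ {∞, 2, 3, 5, 7, 13, 17, 23}.
v=2: v_2(a)=-4, v_2(b)=1; units ≡ 7, 1 (mod 8); ε·ε+αω+βω = 1·0+-4·0+1·0 ≡ 0  ⇒  (a,b)_2 = +1.
v=17: a=17^1·(≡6), b=17^2·(≡7) mod 17; (6|17)=-1, (7|17)=-1; (−1)^{1·2·8}·(-1)^2·(-1)^1 = -1.
v=13: a=13^1·(≡6), b=13^1·(≡3) mod 13; (6|13)=-1, (3|13)=+1; (−1)^{1·1·6}·(-1)^1·(+1)^1 = -1.
v=23: a=23^1·(≡1), b=23^1·(≡8) mod 23; (1|23)=+1, (8|23)=+1; (−1)^{1·1·11}·(+1)^1·(+1)^1 = -1.
v=∞: 106743 > 0 and -12558 < 0  ⇒  (a,b)_∞ = +1.
v=5: a=5^0·(≡3), b=5^2·(≡3) mod 5; (3|5)=-1, (3|5)=-1; (−1)^{0·2·2}·(-1)^2·(-1)^0 = +1.
v=7: a=7^-1·(≡6), b=7^-1·(≡3) mod 7; (6|7)=-1, (3|7)=-1; (−1)^{-1·-1·3}·(-1)^-1·(-1)^-1 = -1.
v=3: a=3^-1·(≡1), b=3^3·(≡2) mod 3; (1|3)=+1, (2|3)=-1; (−1)^{-1·3·1}·(+1)^3·(-1)^-1 = +1.
Ram(106743, -12558) = {7, 13, 17, 23}; no ℚ_7-point on the conic.

[7, 13, 17, 23]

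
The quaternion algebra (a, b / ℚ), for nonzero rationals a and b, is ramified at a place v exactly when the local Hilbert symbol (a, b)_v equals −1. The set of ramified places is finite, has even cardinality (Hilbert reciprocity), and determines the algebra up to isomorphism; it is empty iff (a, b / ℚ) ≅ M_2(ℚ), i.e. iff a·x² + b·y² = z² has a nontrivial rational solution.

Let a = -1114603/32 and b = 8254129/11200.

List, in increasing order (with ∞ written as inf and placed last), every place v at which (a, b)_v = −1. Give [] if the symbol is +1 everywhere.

Mod squares: a ≡ -86, b ≡ 7. Check v ∈ {∞, 2, 5, 7, 13, 17, 23, 43}.
v=13: a=13^0·(≡5), b=13^4·(≡6) mod 13; (5|13)=-1, (6|13)=-1; (−1)^{0·4·6}·(-1)^4·(-1)^0 = +1.
v=23: a=23^2·(≡1), b=23^0·(≡19) mod 23; (1|23)=+1, (19|23)=-1; (−1)^{2·0·11}·(+1)^0·(-1)^2 = +1.
v=17: a=17^0·(≡16), b=17^2·(≡11) mod 17; (16|17)=+1, (11|17)=-1; (−1)^{0·2·8}·(+1)^2·(-1)^0 = +1.
v=5: a=5^0·(≡1), b=5^-2·(≡3) mod 5; (1|5)=+1, (3|5)=-1; (−1)^{0·-2·2}·(+1)^-2·(-1)^0 = +1.
v=7: a=7^2·(≡6), b=7^-1·(≡4) mod 7; (6|7)=-1, (4|7)=+1; (−1)^{2·-1·3}·(-1)^-1·(+1)^2 = -1.
v=2: v_2(a)=-5, v_2(b)=-6; units ≡ 5, 7 (mod 8); ε·ε+αω+βω = 0·1+-5·0+-6·1 ≡ 0  ⇒  (a,b)_2 = +1.
v=43: a=43^1·(≡11), b=43^0·(≡29) mod 43; (11|43)=+1, (29|43)=-1; (−1)^{1·0·21}·(+1)^0·(-1)^1 = -1.
v=∞: -86 < 0 and 7 > 0  ⇒  (a,b)_∞ = +1.
|Ram(-86, 7)| = 2, even; anisotropic at {7, 43}.

[7, 43]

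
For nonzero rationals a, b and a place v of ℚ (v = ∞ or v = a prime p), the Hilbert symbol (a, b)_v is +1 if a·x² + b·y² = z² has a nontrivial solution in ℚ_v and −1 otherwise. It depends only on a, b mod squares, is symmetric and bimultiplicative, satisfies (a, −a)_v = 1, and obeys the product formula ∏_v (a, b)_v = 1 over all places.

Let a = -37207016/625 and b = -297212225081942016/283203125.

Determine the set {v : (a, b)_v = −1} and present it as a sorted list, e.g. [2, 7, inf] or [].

Mod squares: a ≡ -266, b ≡ -7714. Check v ∈ {∞, 2, 3, 5, 7, 11, 17, 19, 29}.
v=29: a=29^0·(≡28), b=29^-1·(≡20) mod 29; (28|29)=+1, (20|29)=+1; (−1)^{0·-1·14}·(+1)^-1·(+1)^0 = +1.
v=7: a=7^1·(≡4), b=7^5·(≡1) mod 7; (4|7)=+1, (1|7)=+1; (−1)^{1·5·3}·(+1)^5·(+1)^1 = -1.
v=11: a=11^2·(≡1), b=11^2·(≡6) mod 11; (1|11)=+1, (6|11)=-1; (−1)^{2·2·5}·(+1)^2·(-1)^2 = +1.
v=17: a=17^2·(≡5), b=17^2·(≡1) mod 17; (5|17)=-1, (1|17)=+1; (−1)^{2·2·8}·(-1)^2·(+1)^2 = +1.
v=2: v_2(a)=3, v_2(b)=13; units ≡ 3, 7 (mod 8); ε·ε+αω+βω = 1·1+3·0+13·1 ≡ 0  ⇒  (a,b)_2 = +1.
v=19: a=19^1·(≡5), b=19^3·(≡10) mod 19; (5|19)=+1, (10|19)=-1; (−1)^{1·3·9}·(+1)^3·(-1)^1 = +1.
v=∞: -266 < 0 and -7714 < 0  ⇒  (a,b)_∞ = -1.
v=5: a=5^-4·(≡4), b=5^-10·(≡1) mod 5; (4|5)=+1, (1|5)=+1; (−1)^{-4·-10·2}·(+1)^-10·(+1)^-4 = +1.
v=3: a=3^0·(≡1), b=3^2·(≡2) mod 3; (1|3)=+1, (2|3)=-1; (−1)^{0·2·1}·(+1)^2·(-1)^0 = +1.
|Ram(-266, -7714)| = 2, even; anisotropic at {7, ∞}.

[7, inf]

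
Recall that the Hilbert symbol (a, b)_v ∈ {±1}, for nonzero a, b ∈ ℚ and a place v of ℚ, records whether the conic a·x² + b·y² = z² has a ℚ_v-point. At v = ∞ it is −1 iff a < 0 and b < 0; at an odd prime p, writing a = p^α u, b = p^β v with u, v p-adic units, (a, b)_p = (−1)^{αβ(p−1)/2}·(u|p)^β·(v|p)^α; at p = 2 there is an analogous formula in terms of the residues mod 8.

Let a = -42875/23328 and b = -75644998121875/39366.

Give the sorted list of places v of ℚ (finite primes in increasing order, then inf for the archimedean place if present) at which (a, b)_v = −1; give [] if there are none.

[2, 3, 13, inf]

Mod squares: a ≡ -70, b ≡ -125970. Check v ∈ {∞, 2, 3, 5, 7, 13, 17, 19}.
v=∞: -70 < 0 and -125970 < 0  ⇒  (a,b)_∞ = -1.
v=13: a=13^0·(≡2), b=13^1·(≡2) mod 13; (2|13)=-1, (2|13)=-1; (−1)^{0·1·6}·(-1)^1·(-1)^0 = -1.
v=7: a=7^3·(≡2), b=7^8·(≡2) mod 7; (2|7)=+1, (2|7)=+1; (−1)^{3·8·3}·(+1)^8·(+1)^3 = +1.
v=3: a=3^-6·(≡2), b=3^-9·(≡1) mod 3; (2|3)=-1, (1|3)=+1; (−1)^{-6·-9·1}·(-1)^-9·(+1)^-6 = -1.
v=2: v_2(a)=-5, v_2(b)=-1; units ≡ 5, 7 (mod 8); ε·ε+αω+βω = 0·1+-5·0+-1·1 ≡ 1  ⇒  (a,b)_2 = -1.
v=17: a=17^0·(≡4), b=17^1·(≡13) mod 17; (4|17)=+1, (13|17)=+1; (−1)^{0·1·8}·(+1)^1·(+1)^0 = +1.
v=5: a=5^3·(≡4), b=5^5·(≡1) mod 5; (4|5)=+1, (1|5)=+1; (−1)^{3·5·2}·(+1)^5·(+1)^3 = +1.
v=19: a=19^0·(≡17), b=19^1·(≡5) mod 19; (17|19)=+1, (5|19)=+1; (−1)^{0·1·9}·(+1)^1·(+1)^0 = +1.
(-70, -125970 / ℚ) ramifies at {2, 3, 13, ∞}: a division algebra.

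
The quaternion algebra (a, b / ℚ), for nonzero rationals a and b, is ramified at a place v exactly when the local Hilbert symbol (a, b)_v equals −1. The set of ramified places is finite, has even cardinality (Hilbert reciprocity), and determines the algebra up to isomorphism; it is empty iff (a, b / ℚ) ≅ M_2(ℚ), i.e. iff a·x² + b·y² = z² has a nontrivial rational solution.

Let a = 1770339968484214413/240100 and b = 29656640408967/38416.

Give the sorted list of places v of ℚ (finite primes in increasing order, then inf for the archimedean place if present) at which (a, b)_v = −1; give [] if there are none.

(a, b) ≡ (7293, 663) mod (ℚ^×)²; places V = {2, 3, 5, 7, 11, 13, 17, 29, ∞}.
(a,b)_7: α=-4, u≡3; β=-4, v≡6 (mod 7); (3|7)=-1, (6|7)=-1; sign (−1)^0·-1^-4·-1^-4 = +1.
(a,b)_∞: sgn(7293)=+, sgn(663)=+, so +1.
(a,b)_17: α=5, u≡9; β=3, v≡10 (mod 17); (9|17)=+1, (10|17)=-1; sign (−1)^0·+1^3·-1^5 = -1.
(a,b)_5: α=-2, u≡2; β=0, v≡2 (mod 5); (2|5)=-1, (2|5)=-1; sign (−1)^0·-1^0·-1^-2 = +1.
(a,b)_29: α=2, u≡14; β=2, v≡13 (mod 29); (14|29)=-1, (13|29)=+1; sign (−1)^0·-1^2·+1^2 = +1.
(a,b)_11: α=3, u≡5; β=2, v≡9 (mod 11); (5|11)=+1, (9|11)=+1; sign (−1)^0·+1^2·+1^3 = +1.
(a,b)_3: α=1, u≡1; β=3, v≡2 (mod 3); (1|3)=+1, (2|3)=-1; sign (−1)^1·+1^3·-1^1 = +1.
(a,b)_13: α=5, u≡8; β=3, v≡3 (mod 13); (8|13)=-1, (3|13)=+1; sign (−1)^0·-1^3·+1^5 = -1.
(a,b)_2: α=-2, β=-4; u≡5, v≡7 (mod 8); ε(u)ε(v)=0·1, αω(v)=-2·0, βω(u)=-4·1; sum ≡ 0  ⇒  +1.
(7293, 663 / ℚ) ramifies at {13, 17}: a division algebra.

[13, 17]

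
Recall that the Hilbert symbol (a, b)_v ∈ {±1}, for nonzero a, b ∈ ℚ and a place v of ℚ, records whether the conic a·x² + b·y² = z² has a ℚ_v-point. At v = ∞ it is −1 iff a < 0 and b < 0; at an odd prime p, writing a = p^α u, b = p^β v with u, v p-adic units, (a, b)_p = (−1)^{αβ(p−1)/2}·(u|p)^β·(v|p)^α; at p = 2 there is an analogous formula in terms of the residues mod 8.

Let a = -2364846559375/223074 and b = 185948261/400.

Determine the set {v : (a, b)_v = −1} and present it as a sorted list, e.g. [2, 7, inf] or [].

(a, b) ≡ (-144670, 351509) mod (ℚ^×)²; places V = {2, 3, 5, 17, 23, 29, 31, 37, 41, ∞}.
(a,b)_37: α=1, u≡4; β=0, v≡7 (mod 37); (4|37)=+1, (7|37)=+1; sign (−1)^0·+1^0·+1^1 = +1.
(a,b)_29: α=0, u≡15; β=1, v≡6 (mod 29); (15|29)=-1, (6|29)=+1; sign (−1)^0·-1^1·+1^0 = -1.
(a,b)_3: α=-8, u≡2; β=0, v≡2 (mod 3); (2|3)=-1, (2|3)=-1; sign (−1)^0·-1^0·-1^-8 = +1.
(a,b)_17: α=-1, u≡6; β=1, v≡3 (mod 17); (6|17)=-1, (3|17)=-1; sign (−1)^0·-1^1·-1^-1 = +1.
(a,b)_23: α=3, u≡18; β=3, v≡14 (mod 23); (18|23)=+1, (14|23)=-1; sign (−1)^1·+1^3·-1^3 = +1.
(a,b)_31: α=0, u≡1; β=1, v≡15 (mod 31); (1|31)=+1, (15|31)=-1; sign (−1)^0·+1^1·-1^0 = +1.
(a,b)_5: α=5, u≡4; β=-2, v≡1 (mod 5); (4|5)=+1, (1|5)=+1; sign (−1)^0·+1^-2·+1^5 = +1.
(a,b)_41: α=2, u≡28; β=0, v≡31 (mod 41); (28|41)=-1, (31|41)=+1; sign (−1)^0·-1^0·+1^2 = +1.
(a,b)_∞: sgn(-144670)=−, sgn(351509)=+, so +1.
(a,b)_2: α=-1, β=-4; u≡1, v≡5 (mod 8); ε(u)ε(v)=0·0, αω(v)=-1·1, βω(u)=-4·0; sum ≡ 1  ⇒  -1.
(-144670, 351509 / ℚ) ramifies at {2, 29}: a division algebra.

[2, 29]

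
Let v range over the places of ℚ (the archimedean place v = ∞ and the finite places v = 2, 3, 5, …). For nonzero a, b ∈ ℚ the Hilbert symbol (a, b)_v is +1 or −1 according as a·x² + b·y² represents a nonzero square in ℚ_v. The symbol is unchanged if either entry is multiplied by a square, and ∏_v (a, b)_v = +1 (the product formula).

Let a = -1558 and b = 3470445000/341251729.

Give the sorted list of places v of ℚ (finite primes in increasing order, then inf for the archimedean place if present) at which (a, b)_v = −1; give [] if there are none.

[2, 41]

Mod squares: a ≡ -1558, b ≡ 17138. Check v ∈ {∞, 2, 3, 5, 7, 11, 13, 19, 29, 41}.
v=2: v_2(a)=1, v_2(b)=3; units ≡ 5, 1 (mod 8); ε·ε+αω+βω = 0·0+1·0+3·1 ≡ 1  ⇒  (a,b)_2 = -1.
v=∞: -1558 < 0 and 17138 > 0  ⇒  (a,b)_∞ = +1.
v=19: a=19^1·(≡13), b=19^1·(≡16) mod 19; (13|19)=-1, (16|19)=+1; (−1)^{1·1·9}·(-1)^1·(+1)^1 = +1.
v=3: a=3^0·(≡2), b=3^4·(≡2) mod 3; (2|3)=-1, (2|3)=-1; (−1)^{0·4·1}·(-1)^4·(-1)^0 = +1.
v=7: a=7^0·(≡3), b=7^-4·(≡1) mod 7; (3|7)=-1, (1|7)=+1; (−1)^{0·-4·3}·(-1)^-4·(+1)^0 = +1.
v=29: a=29^0·(≡8), b=29^-2·(≡7) mod 29; (8|29)=-1, (7|29)=+1; (−1)^{0·-2·14}·(-1)^-2·(+1)^0 = +1.
v=13: a=13^0·(≡2), b=13^-2·(≡3) mod 13; (2|13)=-1, (3|13)=+1; (−1)^{0·-2·6}·(-1)^-2·(+1)^0 = +1.
v=41: a=41^1·(≡3), b=41^1·(≡39) mod 41; (3|41)=-1, (39|41)=+1; (−1)^{1·1·20}·(-1)^1·(+1)^1 = -1.
v=11: a=11^0·(≡4), b=11^1·(≡8) mod 11; (4|11)=+1, (8|11)=-1; (−1)^{0·1·5}·(+1)^1·(-1)^0 = +1.
v=5: a=5^0·(≡2), b=5^4·(≡3) mod 5; (2|5)=-1, (3|5)=-1; (−1)^{0·4·2}·(-1)^4·(-1)^0 = +1.
|Ram(-1558, 17138)| = 2, even; anisotropic at {2, 41}.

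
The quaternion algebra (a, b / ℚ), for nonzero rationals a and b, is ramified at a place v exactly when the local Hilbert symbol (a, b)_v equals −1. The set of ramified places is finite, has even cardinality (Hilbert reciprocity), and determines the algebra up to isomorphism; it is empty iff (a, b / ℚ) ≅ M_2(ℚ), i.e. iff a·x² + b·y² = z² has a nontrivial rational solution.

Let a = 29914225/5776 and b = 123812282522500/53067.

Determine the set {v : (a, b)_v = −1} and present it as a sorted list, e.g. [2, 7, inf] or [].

[11, 29, 31, 43]

Mod squares: a ≡ 9889, b ≡ 534963. Check v ∈ {∞, 2, 3, 5, 7, 11, 13, 17, 19, 29, 31, 43}.
v=43: a=43^0·(≡2), b=43^1·(≡24) mod 43; (2|43)=-1, (24|43)=+1; (−1)^{0·1·21}·(-1)^1·(+1)^0 = -1.
v=3: a=3^0·(≡1), b=3^-1·(≡1) mod 3; (1|3)=+1, (1|3)=+1; (−1)^{0·-1·1}·(+1)^-1·(+1)^0 = +1.
v=13: a=13^0·(≡4), b=13^1·(≡2) mod 13; (4|13)=+1, (2|13)=-1; (−1)^{0·1·6}·(+1)^1·(-1)^0 = +1.
v=∞: 9889 > 0 and 534963 > 0  ⇒  (a,b)_∞ = +1.
v=2: v_2(a)=-4, v_2(b)=2; units ≡ 1, 3 (mod 8); ε·ε+αω+βω = 0·1+-4·1+2·0 ≡ 0  ⇒  (a,b)_2 = +1.
v=11: a=11^3·(≡2), b=11^1·(≡8) mod 11; (2|11)=-1, (8|11)=-1; (−1)^{3·1·5}·(-1)^1·(-1)^3 = -1.
v=31: a=31^1·(≡10), b=31^2·(≡12) mod 31; (10|31)=+1, (12|31)=-1; (−1)^{1·2·15}·(+1)^2·(-1)^1 = -1.
v=7: a=7^0·(≡5), b=7^-2·(≡1) mod 7; (5|7)=-1, (1|7)=+1; (−1)^{0·-2·3}·(-1)^-2·(+1)^0 = +1.
v=17: a=17^0·(≡3), b=17^2·(≡14) mod 17; (3|17)=-1, (14|17)=-1; (−1)^{0·2·8}·(-1)^2·(-1)^0 = +1.
v=19: a=19^-2·(≡7), b=19^-2·(≡12) mod 19; (7|19)=+1, (12|19)=-1; (−1)^{-2·-2·9}·(+1)^-2·(-1)^-2 = +1.
v=5: a=5^2·(≡4), b=5^4·(≡3) mod 5; (4|5)=+1, (3|5)=-1; (−1)^{2·4·2}·(+1)^4·(-1)^2 = +1.
v=29: a=29^1·(≡28), b=29^1·(≡8) mod 29; (28|29)=+1, (8|29)=-1; (−1)^{1·1·14}·(+1)^1·(-1)^1 = -1.
|Ram(9889, 534963)| = 4, even; anisotropic at {11, 29, 31, 43}.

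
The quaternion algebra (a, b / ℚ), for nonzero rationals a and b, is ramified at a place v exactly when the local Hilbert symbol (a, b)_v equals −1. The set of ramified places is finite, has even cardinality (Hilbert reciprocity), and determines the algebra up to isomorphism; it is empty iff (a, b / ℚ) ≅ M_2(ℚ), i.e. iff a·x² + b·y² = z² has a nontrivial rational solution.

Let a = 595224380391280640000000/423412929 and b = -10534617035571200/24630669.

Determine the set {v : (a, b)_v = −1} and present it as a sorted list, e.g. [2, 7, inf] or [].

(a, b) ≡ (85085, -357) mod (ℚ^×)²; places V = {2, 3, 5, 7, 11, 13, 17, 19, ∞}.
(a,b)_13: α=3, u≡2; β=2, v≡7 (mod 13); (2|13)=-1, (7|13)=-1; sign (−1)^0·-1^2·-1^3 = -1.
(a,b)_3: α=-2, u≡2; β=-3, v≡1 (mod 3); (2|3)=-1, (1|3)=+1; sign (−1)^0·-1^-3·+1^-2 = -1.
(a,b)_7: α=1, u≡5; β=-1, v≡6 (mod 7); (5|7)=-1, (6|7)=-1; sign (−1)^1·-1^-1·-1^1 = -1.
(a,b)_11: α=3, u≡7; β=2, v≡2 (mod 11); (7|11)=-1, (2|11)=-1; sign (−1)^0·-1^2·-1^3 = -1.
(a,b)_17: α=5, u≡5; β=3, v≡15 (mod 17); (5|17)=-1, (15|17)=+1; sign (−1)^0·-1^3·+1^5 = -1.
(a,b)_5: α=7, u≡3; β=2, v≡3 (mod 5); (3|5)=-1, (3|5)=-1; sign (−1)^0·-1^2·-1^7 = -1.
(a,b)_19: α=-6, u≡3; β=-4, v≡17 (mod 19); (3|19)=-1, (17|19)=+1; sign (−1)^0·-1^-4·+1^-6 = +1.
(a,b)_2: α=18, β=22; u≡5, v≡3 (mod 8); ε(u)ε(v)=0·1, αω(v)=18·1, βω(u)=22·1; sum ≡ 0  ⇒  +1.
(a,b)_∞: sgn(85085)=+, sgn(-357)=−, so +1.
|Ram(85085, -357)| = 6, even; anisotropic at {3, 5, 7, 11, 13, 17}.

[3, 5, 7, 11, 13, 17]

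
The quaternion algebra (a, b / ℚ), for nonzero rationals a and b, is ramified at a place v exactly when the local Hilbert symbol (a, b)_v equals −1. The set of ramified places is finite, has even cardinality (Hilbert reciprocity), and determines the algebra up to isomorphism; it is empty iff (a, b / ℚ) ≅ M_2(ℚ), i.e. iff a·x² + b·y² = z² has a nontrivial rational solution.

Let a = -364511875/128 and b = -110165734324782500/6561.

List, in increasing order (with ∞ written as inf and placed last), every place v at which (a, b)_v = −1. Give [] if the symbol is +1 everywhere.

Mod squares: a ≡ -6902, b ≡ -377. Check v ∈ {∞, 2, 3, 5, 7, 13, 17, 29}.
v=3: a=3^0·(≡1), b=3^-8·(≡1) mod 3; (1|3)=+1, (1|3)=+1; (−1)^{0·-8·1}·(+1)^-8·(+1)^0 = +1.
v=13: a=13^2·(≡3), b=13^5·(≡10) mod 13; (3|13)=+1, (10|13)=+1; (−1)^{2·5·6}·(+1)^5·(+1)^2 = +1.
v=5: a=5^4·(≡2), b=5^4·(≡3) mod 5; (2|5)=-1, (3|5)=-1; (−1)^{4·4·2}·(-1)^4·(-1)^4 = +1.
v=∞: -6902 < 0 and -377 < 0  ⇒  (a,b)_∞ = -1.
v=17: a=17^1·(≡8), b=17^4·(≡11) mod 17; (8|17)=+1, (11|17)=-1; (−1)^{1·4·8}·(+1)^4·(-1)^1 = -1.
v=2: v_2(a)=-7, v_2(b)=2; units ≡ 5, 7 (mod 8); ε·ε+αω+βω = 0·1+-7·0+2·1 ≡ 0  ⇒  (a,b)_2 = +1.
v=7: a=7^1·(≡4), b=7^2·(≡2) mod 7; (4|7)=+1, (2|7)=+1; (−1)^{1·2·3}·(+1)^2·(+1)^1 = +1.
v=29: a=29^1·(≡20), b=29^1·(≡9) mod 29; (20|29)=+1, (9|29)=+1; (−1)^{1·1·14}·(+1)^1·(+1)^1 = +1.
Ram(-6902, -377) = {17, ∞}; no ℚ_17-point on the conic.

[17, inf]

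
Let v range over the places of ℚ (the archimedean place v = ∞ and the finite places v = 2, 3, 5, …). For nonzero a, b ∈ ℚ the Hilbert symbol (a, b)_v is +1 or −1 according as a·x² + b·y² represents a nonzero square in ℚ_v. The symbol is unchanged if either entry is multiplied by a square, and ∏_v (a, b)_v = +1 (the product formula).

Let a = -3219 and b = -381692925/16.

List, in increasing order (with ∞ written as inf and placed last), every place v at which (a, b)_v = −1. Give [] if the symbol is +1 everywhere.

[17, inf]

Mod squares: a ≡ -3219, b ≡ -1696413. Check v ∈ {∞, 2, 3, 5, 17, 29, 31, 37}.
v=37: a=37^1·(≡24), b=37^1·(≡22) mod 37; (24|37)=-1, (22|37)=-1; (−1)^{1·1·18}·(-1)^1·(-1)^1 = +1.
v=2: v_2(a)=0, v_2(b)=-4; units ≡ 5, 3 (mod 8); ε·ε+αω+βω = 0·1+0·1+-4·1 ≡ 0  ⇒  (a,b)_2 = +1.
v=3: a=3^1·(≡1), b=3^3·(≡2) mod 3; (1|3)=+1, (2|3)=-1; (−1)^{1·3·1}·(+1)^3·(-1)^1 = +1.
v=29: a=29^1·(≡5), b=29^1·(≡9) mod 29; (5|29)=+1, (9|29)=+1; (−1)^{1·1·14}·(+1)^1·(+1)^1 = +1.
v=17: a=17^0·(≡11), b=17^1·(≡13) mod 17; (11|17)=-1, (13|17)=+1; (−1)^{0·1·8}·(-1)^1·(+1)^0 = -1.
v=5: a=5^0·(≡1), b=5^2·(≡3) mod 5; (1|5)=+1, (3|5)=-1; (−1)^{0·2·2}·(+1)^2·(-1)^0 = +1.
v=∞: -3219 < 0 and -1696413 < 0  ⇒  (a,b)_∞ = -1.
v=31: a=31^0·(≡5), b=31^1·(≡27) mod 31; (5|31)=+1, (27|31)=-1; (−1)^{0·1·15}·(+1)^1·(-1)^0 = +1.
|Ram(-3219, -1696413)| = 2, even; anisotropic at {17, ∞}.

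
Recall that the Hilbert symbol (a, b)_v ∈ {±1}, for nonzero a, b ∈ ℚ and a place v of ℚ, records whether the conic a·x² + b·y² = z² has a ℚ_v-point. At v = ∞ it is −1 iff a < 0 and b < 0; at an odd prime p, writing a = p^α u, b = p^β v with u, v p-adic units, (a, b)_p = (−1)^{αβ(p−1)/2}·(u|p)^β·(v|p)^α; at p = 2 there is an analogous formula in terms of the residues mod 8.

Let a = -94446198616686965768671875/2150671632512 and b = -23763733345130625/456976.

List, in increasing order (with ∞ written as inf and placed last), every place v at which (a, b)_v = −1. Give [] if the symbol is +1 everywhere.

Mod squares: a ≡ -1190, b ≡ -561. Check v ∈ {∞, 2, 3, 5, 7, 11, 13, 17, 23, 53, 59}.
v=53: a=53^2·(≡11), b=53^0·(≡50) mod 53; (11|53)=+1, (50|53)=-1; (−1)^{2·0·26}·(+1)^0·(-1)^2 = +1.
v=∞: -1190 < 0 and -561 < 0  ⇒  (a,b)_∞ = -1.
v=59: a=59^-2·(≡53), b=59^0·(≡17) mod 59; (53|59)=+1, (17|59)=+1; (−1)^{-2·0·29}·(+1)^0·(+1)^-2 = +1.
v=7: a=7^9·(≡3), b=7^6·(≡5) mod 7; (3|7)=-1, (5|7)=-1; (−1)^{9·6·3}·(-1)^6·(-1)^9 = -1.
v=2: v_2(a)=-7, v_2(b)=-4; units ≡ 5, 7 (mod 8); ε·ε+αω+βω = 0·1+-7·0+-4·1 ≡ 0  ⇒  (a,b)_2 = +1.
v=3: a=3^4·(≡1), b=3^3·(≡2) mod 3; (1|3)=+1, (2|3)=-1; (−1)^{4·3·1}·(+1)^3·(-1)^4 = +1.
v=11: a=11^4·(≡4), b=11^3·(≡3) mod 11; (4|11)=+1, (3|11)=+1; (−1)^{4·3·5}·(+1)^3·(+1)^4 = +1.
v=23: a=23^2·(≡9), b=23^2·(≡19) mod 23; (9|23)=+1, (19|23)=-1; (−1)^{2·2·11}·(+1)^2·(-1)^2 = +1.
v=17: a=17^1·(≡8), b=17^1·(≡4) mod 17; (8|17)=+1, (4|17)=+1; (−1)^{1·1·8}·(+1)^1·(+1)^1 = +1.
v=5: a=5^7·(≡3), b=5^4·(≡1) mod 5; (3|5)=-1, (1|5)=+1; (−1)^{7·4·2}·(-1)^4·(+1)^7 = +1.
v=13: a=13^-6·(≡2), b=13^-4·(≡8) mod 13; (2|13)=-1, (8|13)=-1; (−1)^{-6·-4·6}·(-1)^-4·(-1)^-6 = +1.
(-1190, -561 / ℚ) ramifies at {7, ∞}: a division algebra.

[7, inf]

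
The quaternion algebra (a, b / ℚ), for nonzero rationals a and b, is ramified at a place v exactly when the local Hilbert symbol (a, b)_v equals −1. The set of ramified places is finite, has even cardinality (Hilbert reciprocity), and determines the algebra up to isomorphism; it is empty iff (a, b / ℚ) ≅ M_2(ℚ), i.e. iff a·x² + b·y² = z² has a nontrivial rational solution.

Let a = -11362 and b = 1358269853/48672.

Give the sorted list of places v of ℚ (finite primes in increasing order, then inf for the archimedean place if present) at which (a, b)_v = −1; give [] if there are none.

[2, 19]

(a, b) ≡ (-11362, 874) mod (ℚ^×)²; places V = {2, 3, 13, 19, 23, 41, 43, ∞}.
(a,b)_∞: sgn(-11362)=−, sgn(874)=+, so +1.
(a,b)_19: α=1, u≡10; β=1, v≡2 (mod 19); (10|19)=-1, (2|19)=-1; sign (−1)^1·-1^1·-1^1 = -1.
(a,b)_23: α=1, u≡12; β=1, v≡5 (mod 23); (12|23)=+1, (5|23)=-1; sign (−1)^1·+1^1·-1^1 = +1.
(a,b)_2: α=1, β=-5; u≡7, v≡5 (mod 8); ε(u)ε(v)=1·0, αω(v)=1·1, βω(u)=-5·0; sum ≡ 1  ⇒  -1.
(a,b)_41: α=0, u≡36; β=2, v≡38 (mod 41); (36|41)=+1, (38|41)=-1; sign (−1)^0·+1^2·-1^0 = +1.
(a,b)_3: α=0, u≡2; β=-2, v≡1 (mod 3); (2|3)=-1, (1|3)=+1; sign (−1)^0·-1^-2·+1^0 = +1.
(a,b)_43: α=0, u≡33; β=2, v≡36 (mod 43); (33|43)=-1, (36|43)=+1; sign (−1)^0·-1^2·+1^0 = +1.
(a,b)_13: α=1, u≡10; β=-2, v≡9 (mod 13); (10|13)=+1, (9|13)=+1; sign (−1)^0·+1^-2·+1^1 = +1.
Ram(-11362, 874) = {2, 19}; no ℚ_2-point on the conic.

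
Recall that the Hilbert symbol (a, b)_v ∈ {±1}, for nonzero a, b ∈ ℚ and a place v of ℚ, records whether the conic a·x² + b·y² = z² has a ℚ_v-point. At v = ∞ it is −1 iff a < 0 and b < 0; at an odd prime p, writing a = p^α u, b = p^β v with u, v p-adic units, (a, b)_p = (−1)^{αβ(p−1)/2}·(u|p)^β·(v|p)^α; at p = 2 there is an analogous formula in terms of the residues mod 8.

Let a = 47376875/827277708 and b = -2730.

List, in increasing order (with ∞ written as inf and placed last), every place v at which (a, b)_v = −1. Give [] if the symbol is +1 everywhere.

Mod squares: a ≡ 4641, b ≡ -2730. Check v ∈ {∞, 2, 3, 5, 7, 13, 17, 19, 23}.
v=7: a=7^3·(≡3), b=7^1·(≡2) mod 7; (3|7)=-1, (2|7)=+1; (−1)^{3·1·3}·(-1)^1·(+1)^3 = +1.
v=3: a=3^-1·(≡2), b=3^1·(≡2) mod 3; (2|3)=-1, (2|3)=-1; (−1)^{-1·1·1}·(-1)^1·(-1)^-1 = -1.
v=17: a=17^1·(≡15), b=17^0·(≡7) mod 17; (15|17)=+1, (7|17)=-1; (−1)^{1·0·8}·(+1)^0·(-1)^1 = -1.
v=19: a=19^-4·(≡7), b=19^0·(≡6) mod 19; (7|19)=+1, (6|19)=+1; (−1)^{-4·0·9}·(+1)^0·(+1)^-4 = +1.
v=5: a=5^4·(≡1), b=5^1·(≡4) mod 5; (1|5)=+1, (4|5)=+1; (−1)^{4·1·2}·(+1)^1·(+1)^4 = +1.
v=2: v_2(a)=-2, v_2(b)=1; units ≡ 1, 3 (mod 8); ε·ε+αω+βω = 0·1+-2·1+1·0 ≡ 0  ⇒  (a,b)_2 = +1.
v=13: a=13^1·(≡2), b=13^1·(≡11) mod 13; (2|13)=-1, (11|13)=-1; (−1)^{1·1·6}·(-1)^1·(-1)^1 = +1.
v=23: a=23^-2·(≡2), b=23^0·(≡7) mod 23; (2|23)=+1, (7|23)=-1; (−1)^{-2·0·11}·(+1)^0·(-1)^-2 = +1.
v=∞: 4641 > 0 and -2730 < 0  ⇒  (a,b)_∞ = +1.
(4641, -2730 / ℚ) ramifies at {3, 17}: a division algebra.

[3, 17]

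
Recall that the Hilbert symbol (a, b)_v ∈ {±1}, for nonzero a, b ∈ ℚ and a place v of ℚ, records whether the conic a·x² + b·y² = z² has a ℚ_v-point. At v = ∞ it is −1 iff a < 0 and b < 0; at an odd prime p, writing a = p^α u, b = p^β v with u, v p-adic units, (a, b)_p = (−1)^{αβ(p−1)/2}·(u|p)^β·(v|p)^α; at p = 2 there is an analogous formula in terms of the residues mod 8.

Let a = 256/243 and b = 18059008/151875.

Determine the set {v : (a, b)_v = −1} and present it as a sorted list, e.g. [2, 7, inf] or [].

[3, 53]

Mod squares: a ≡ 3, b ≡ 1749. Check v ∈ {∞, 2, 3, 5, 11, 53}.
v=2: v_2(a)=8, v_2(b)=8; units ≡ 3, 5 (mod 8); ε·ε+αω+βω = 1·0+8·1+8·1 ≡ 0  ⇒  (a,b)_2 = +1.
v=53: a=53^0·(≡51), b=53^1·(≡30) mod 53; (51|53)=-1, (30|53)=-1; (−1)^{0·1·26}·(-1)^1·(-1)^0 = -1.
v=3: a=3^-5·(≡1), b=3^-5·(≡1) mod 3; (1|3)=+1, (1|3)=+1; (−1)^{-5·-5·1}·(+1)^-5·(+1)^-5 = -1.
v=11: a=11^0·(≡3), b=11^3·(≡3) mod 11; (3|11)=+1, (3|11)=+1; (−1)^{0·3·5}·(+1)^3·(+1)^0 = +1.
v=∞: 3 > 0 and 1749 > 0  ⇒  (a,b)_∞ = +1.
v=5: a=5^0·(≡2), b=5^-4·(≡1) mod 5; (2|5)=-1, (1|5)=+1; (−1)^{0·-4·2}·(-1)^-4·(+1)^0 = +1.
|Ram(3, 1749)| = 2, even; anisotropic at {3, 53}.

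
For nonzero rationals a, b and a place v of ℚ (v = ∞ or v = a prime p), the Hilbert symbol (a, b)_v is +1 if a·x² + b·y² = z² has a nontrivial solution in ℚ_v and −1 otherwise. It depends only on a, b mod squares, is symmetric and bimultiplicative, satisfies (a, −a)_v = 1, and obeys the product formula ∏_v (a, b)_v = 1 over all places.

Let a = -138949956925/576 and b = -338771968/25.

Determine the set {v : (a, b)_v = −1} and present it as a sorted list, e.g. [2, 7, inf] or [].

[2, 13, 23, inf]

Mod squares: a ≡ -13, b ≡ -20677. Check v ∈ {∞, 2, 3, 5, 13, 23, 29, 31}.
v=29: a=29^2·(≡13), b=29^1·(≡3) mod 29; (13|29)=+1, (3|29)=-1; (−1)^{2·1·14}·(+1)^1·(-1)^2 = +1.
v=5: a=5^2·(≡3), b=5^-2·(≡2) mod 5; (3|5)=-1, (2|5)=-1; (−1)^{2·-2·2}·(-1)^-2·(-1)^2 = +1.
v=31: a=31^2·(≡14), b=31^1·(≡22) mod 31; (14|31)=+1, (22|31)=-1; (−1)^{2·1·15}·(+1)^1·(-1)^2 = +1.
v=13: a=13^1·(≡9), b=13^0·(≡2) mod 13; (9|13)=+1, (2|13)=-1; (−1)^{1·0·6}·(+1)^0·(-1)^1 = -1.
v=3: a=3^-2·(≡2), b=3^0·(≡2) mod 3; (2|3)=-1, (2|3)=-1; (−1)^{-2·0·1}·(-1)^0·(-1)^-2 = +1.
v=2: v_2(a)=-6, v_2(b)=14; units ≡ 3, 3 (mod 8); ε·ε+αω+βω = 1·1+-6·1+14·1 ≡ 1  ⇒  (a,b)_2 = -1.
v=∞: -13 < 0 and -20677 < 0  ⇒  (a,b)_∞ = -1.
v=23: a=23^2·(≡11), b=23^1·(≡15) mod 23; (11|23)=-1, (15|23)=-1; (−1)^{2·1·11}·(-1)^1·(-1)^2 = -1.
|Ram(-13, -20677)| = 4, even; anisotropic at {2, 13, 23, ∞}.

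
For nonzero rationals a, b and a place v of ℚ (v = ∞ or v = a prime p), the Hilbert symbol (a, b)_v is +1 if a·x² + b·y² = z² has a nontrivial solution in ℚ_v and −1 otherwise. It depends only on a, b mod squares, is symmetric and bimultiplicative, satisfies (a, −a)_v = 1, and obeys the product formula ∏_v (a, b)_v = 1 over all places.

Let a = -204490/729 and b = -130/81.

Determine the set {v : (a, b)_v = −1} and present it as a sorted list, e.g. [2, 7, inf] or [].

[5, inf]

(a, b) ≡ (-10, -130) mod (ℚ^×)²; places V = {2, 3, 5, 11, 13, ∞}.
(a,b)_3: α=-6, u≡2; β=-4, v≡2 (mod 3); (2|3)=-1, (2|3)=-1; sign (−1)^0·-1^-4·-1^-6 = +1.
(a,b)_5: α=1, u≡3; β=1, v≡4 (mod 5); (3|5)=-1, (4|5)=+1; sign (−1)^0·-1^1·+1^1 = -1.
(a,b)_∞: sgn(-10)=−, sgn(-130)=−, so -1.
(a,b)_2: α=1, β=1; u≡3, v≡7 (mod 8); ε(u)ε(v)=1·1, αω(v)=1·0, βω(u)=1·1; sum ≡ 0  ⇒  +1.
(a,b)_13: α=2, u≡12; β=1, v≡1 (mod 13); (12|13)=+1, (1|13)=+1; sign (−1)^0·+1^1·+1^2 = +1.
(a,b)_11: α=2, u≡5; β=0, v≡6 (mod 11); (5|11)=+1, (6|11)=-1; sign (−1)^0·+1^0·-1^2 = +1.
|Ram(-10, -130)| = 2, even; anisotropic at {5, ∞}.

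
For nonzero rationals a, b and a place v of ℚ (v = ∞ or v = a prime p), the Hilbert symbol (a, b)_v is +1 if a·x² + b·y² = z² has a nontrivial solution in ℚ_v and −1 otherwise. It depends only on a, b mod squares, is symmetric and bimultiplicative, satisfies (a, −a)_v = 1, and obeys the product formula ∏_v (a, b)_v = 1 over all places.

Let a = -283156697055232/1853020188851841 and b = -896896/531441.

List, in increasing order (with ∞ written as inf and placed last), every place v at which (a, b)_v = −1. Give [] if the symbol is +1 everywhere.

[2, inf]

(a, b) ≡ (-22, -286) mod (ℚ^×)²; places V = {2, 3, 7, 11, 13, ∞}.
(a,b)_13: α=2, u≡10; β=1, v≡12 (mod 13); (10|13)=+1, (12|13)=+1; sign (−1)^0·+1^1·+1^2 = +1.
(a,b)_11: α=3, u≡3; β=1, v≡2 (mod 11); (3|11)=+1, (2|11)=-1; sign (−1)^1·+1^1·-1^3 = +1.
(a,b)_∞: sgn(-22)=−, sgn(-286)=−, so -1.
(a,b)_3: α=-32, u≡2; β=-12, v≡2 (mod 3); (2|3)=-1, (2|3)=-1; sign (−1)^0·-1^-12·-1^-32 = +1.
(a,b)_2: α=19, β=7; u≡5, v≡1 (mod 8); ε(u)ε(v)=0·0, αω(v)=19·0, βω(u)=7·1; sum ≡ 1  ⇒  -1.
(a,b)_7: α=4, u≡6; β=2, v≡1 (mod 7); (6|7)=-1, (1|7)=+1; sign (−1)^0·-1^2·+1^4 = +1.
(-22, -286 / ℚ) ramifies at {2, ∞}: a division algebra.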